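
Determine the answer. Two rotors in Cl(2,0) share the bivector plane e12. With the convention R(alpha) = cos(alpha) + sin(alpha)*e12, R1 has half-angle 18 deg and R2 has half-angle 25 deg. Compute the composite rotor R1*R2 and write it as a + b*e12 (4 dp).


Same-plane rotors commute and their half-angles add:
R1*R2 = cos(a1 + a2) + sin(a1 + a2)*e12.
a1 + a2 = 18 + 25 = 43 deg
cos(43 deg) = 0.7314
sin(43 deg) = 0.6820
R1*R2 = 0.7314 + 0.6820*e12


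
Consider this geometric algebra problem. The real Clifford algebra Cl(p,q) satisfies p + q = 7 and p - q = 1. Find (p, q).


We need p + q = 7 and p - q = 1.
Adding: 2p = 7 + 1 = 8, so p = 4.
Then q = 7 - 4 = 3.
(p, q) = (4, 3)


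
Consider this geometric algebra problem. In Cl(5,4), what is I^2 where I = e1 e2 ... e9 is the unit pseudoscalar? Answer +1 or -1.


The pseudoscalar I = e1...e_n (product of all n generators) of Cl(p,q) satisfies I^2 = (-1)^(q + n(n-1)/2).
p = 5, q = 4, n = p + q = 9
n(n-1)/2 = 9 * 8 / 2 = 36
Exponent = q + n(n-1)/2 = 4 + 36 = 40
I^2 = (-1)^40 = +1


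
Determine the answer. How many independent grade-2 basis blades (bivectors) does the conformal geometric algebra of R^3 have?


The conformal model of R^3 uses Cl(4,1) with m = 3 + 2 = 5 generators.
Number of grade-2 blades = C(m, 2) = C(5, 2)
= 5*4/2 = 10


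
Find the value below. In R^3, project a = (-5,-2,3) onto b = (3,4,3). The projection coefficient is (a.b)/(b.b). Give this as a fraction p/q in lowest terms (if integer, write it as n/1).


Projection coefficient = (a . b) / (b . b)
a . b = (-5)*3 + (-2)*4 + 3*3
= -15 + (-8) + 9 = -14
b . b = 3^2 + 4^2 + 3^2
= 9 + 16 + 9 = 34
Coefficient = -14/34
In lowest terms: -7/17


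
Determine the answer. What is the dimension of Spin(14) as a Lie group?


Spin(n) double-covers SO(n); both have Lie algebra so(n) of dimension n(n-1)/2.
n = 14
n(n-1) = 14 * 13 = 182
dim Spin(14) = 182/2 = 91


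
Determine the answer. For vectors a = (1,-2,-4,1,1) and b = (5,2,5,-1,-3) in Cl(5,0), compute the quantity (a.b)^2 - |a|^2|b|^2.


a . b = 1*5 + (-2)*2 + (-4)*5 + 1*(-1) + 1*(-3)
= 5 + (-4) + (-20) + (-1) + (-3) = -23
|a|^2 = 1^2 + (-2)^2 + (-4)^2 + 1^2 + 1^2 = 23
|b|^2 = 5^2 + 2^2 + 5^2 + (-1)^2 + (-3)^2 = 64
(a.b)^2 = (-23)^2 = 529
|a|^2 * |b|^2 = 23 * 64 = 1472
Result = 529 - 1472 = -943


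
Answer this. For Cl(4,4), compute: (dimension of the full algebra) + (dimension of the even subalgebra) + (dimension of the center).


n = 4 + 4 = 8
Total dim = 2^8 = 256
Even subalgebra dim = 2^7 = 128
n is even, so center dim = 1
Sum = 256 + 128 + 1 = 385


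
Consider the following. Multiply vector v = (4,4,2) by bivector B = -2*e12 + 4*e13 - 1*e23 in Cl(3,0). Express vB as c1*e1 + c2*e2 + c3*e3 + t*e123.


vB has grade-1 (vector) and grade-3 (trivector) parts: vB = (v _| B) + (v ^ B).
Vector part <vB>_1:
  e1: -v2*b12 - v3*b13 = -(4)*(-2) - (2)*(4) = 0
  e2: v1*b12 - v3*b23 = (4)*(-2) - (2)*(-1) = -6
  e3: v1*b13 + v2*b23 = (4)*(4) + (4)*(-1) = 12
Trivector part <vB>_3:
  e123: v1*b23 - v2*b13 + v3*b12 = (4)*(-1) - (4)*(4) + (2)*(-2) = -24
vB = 0*e1 - 6*e2 + 12*e3 - 24*e123


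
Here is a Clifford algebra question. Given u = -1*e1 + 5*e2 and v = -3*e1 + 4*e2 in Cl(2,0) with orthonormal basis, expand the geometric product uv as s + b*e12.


Expand: (-1*e1 + 5*e2)(-3*e1 + 4*e2)
= (-1)*(-3)*e1e1 + (-1)*4*e1e2 + 5*(-3)*e2e1 + 5*4*e2e2
Using e1^2 = e2^2 = 1, e2e1 = -e1e2:
Scalar part s = (-1)*(-3) + 5*4 = 3 + 20 = 23
Bivector part b = (-1)*4 - 5*(-3) = -4 - (-15) = 11
uv = 23 + 11*e12


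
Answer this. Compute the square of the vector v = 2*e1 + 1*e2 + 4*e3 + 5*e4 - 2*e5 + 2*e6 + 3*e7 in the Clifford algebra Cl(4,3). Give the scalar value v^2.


v^2 = sum of c_i^2 * e_i^2
Positive signature terms (e_i^2 = +1): 2^2 + 1^2 + 4^2 + 5^2 = 46
Negative signature terms (e_j^2 = -1): (-2)^2 + 2^2 + 3^2 = 17
v^2 = 46 - 17 = 29


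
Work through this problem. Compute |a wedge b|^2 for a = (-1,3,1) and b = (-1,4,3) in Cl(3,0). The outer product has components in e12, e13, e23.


a wedge b = (a1*b2 - a2*b1)*e12 + (a1*b3 - a3*b1)*e13 + (a2*b3 - a3*b2)*e23
e12 coeff: (-1)*4 - 3*(-1) = -4 - (-3) = -1
e13 coeff: (-1)*3 - 1*(-1) = -3 - (-1) = -2
e23 coeff: 3*3 - 1*4 = 9 - 4 = 5
|a wedge b|^2 = (-1)^2 + (-2)^2 + 5^2
= 1 + 4 + 25
= 30


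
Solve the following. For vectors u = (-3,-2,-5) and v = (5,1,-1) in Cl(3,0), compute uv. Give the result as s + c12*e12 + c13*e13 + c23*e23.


In Cl(3,0): e_i^2 = 1, e_ie_j = -e_je_i for i != j.
Scalar part = u . v = (-3)*5 + (-2)*1 + (-5)*(-1)
= -15 + (-2) + 5 = -12
e12 coeff = (-3)*1 - (-2)*5 = -3 - (-10) = 7
e13 coeff = (-3)*(-1) - (-5)*5 = 3 - (-25) = 28
e23 coeff = (-2)*(-1) - (-5)*1 = 2 - (-5) = 7
uv = -12 + 7*e12 + 28*e13 + 7*e23


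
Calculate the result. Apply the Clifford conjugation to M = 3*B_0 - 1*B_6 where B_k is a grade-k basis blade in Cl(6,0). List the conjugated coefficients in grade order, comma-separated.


Clifford conjugate sign for grade k: (-1)^(k(k+1)/2)
Grade 0: (-1)^(0*1/2) = (-1)^0 = 1, coeff 3 -> 3
Grade 6: (-1)^(6*7/2) = (-1)^21 = -1, coeff -1 -> 1
Conjugated coefficients: 3, 1


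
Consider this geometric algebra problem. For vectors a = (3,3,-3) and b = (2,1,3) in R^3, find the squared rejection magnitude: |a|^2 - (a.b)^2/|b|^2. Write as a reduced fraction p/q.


|a|^2 = 3^2 + 3^2 + (-3)^2 = 27
|b|^2 = 2^2 + 1^2 + 3^2 = 14
a . b = 3*2 + 3*1 + (-3)*3 = 0
(a.b)^2 = 0^2 = 0
|rej|^2 = 27 - 0/14
= (378 - 0)/14
= 378/14
In lowest terms: 27/1


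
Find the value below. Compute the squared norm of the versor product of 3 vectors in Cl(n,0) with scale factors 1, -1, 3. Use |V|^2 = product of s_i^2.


Each vector v_i has |v_i|^2 = s_i^2
Squared scales: 1^2 = 1, (-1)^2 = 1, 3^2 = 9
|V|^2 = 1 * 1 * 9
= 9


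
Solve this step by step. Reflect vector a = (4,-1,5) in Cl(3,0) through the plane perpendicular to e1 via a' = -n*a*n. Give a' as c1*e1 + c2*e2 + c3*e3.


Reflection formula: a' = -n*a*n, with n = e1 (unit vector, n^2 = 1).
For reflection through hyperplane perp to e1:
The component along e1 flips sign, others stay.
a = (4, -1, 5)
a' = (-4, -1, 5)
a' = -4*e1 - 1*e2 + 5*e3


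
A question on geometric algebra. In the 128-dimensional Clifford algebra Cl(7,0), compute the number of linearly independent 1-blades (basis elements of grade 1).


Number of grade-k basis blades in Cl(p,q) with n = p + q is C(n, k).
n = 7 + 0 = 7
C(7, 1) = 7! / (1! * 6!)
= 5040 / (1 * 720)
= 7


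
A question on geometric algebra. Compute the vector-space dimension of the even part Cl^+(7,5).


Even subalgebra dimension = 2^(n-1)
n = 7 + 5 = 12
2^(12 - 1) = 2^11 = 2048
Verification: sum of C(12,k) for even k = 1 + 66 + 495 + 924 + 495 + 66 + 1 = 2048
Result = 2048


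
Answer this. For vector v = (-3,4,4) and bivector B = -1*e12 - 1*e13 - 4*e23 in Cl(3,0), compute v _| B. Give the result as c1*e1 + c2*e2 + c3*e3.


Left contraction v _| B = <vB>_1 (grade-1 part of the geometric product vB).
Using e1_|e12 = e2, e2_|e12 = -e1, e1_|e13 = e3, e3_|e13 = -e1, e2_|e23 = e3, e3_|e23 = -e2:
e1 coeff: -v2*b12 - v3*b13 = -(4)*(-1) - (4)*(-1) = 8
e2 coeff: v1*b12 - v3*b23 = (-3)*(-1) - (4)*(-4) = 19
e3 coeff: v1*b13 + v2*b23 = (-3)*(-1) + (4)*(-4) = -13
v _| B = 8*e1 + 19*e2 - 13*e3


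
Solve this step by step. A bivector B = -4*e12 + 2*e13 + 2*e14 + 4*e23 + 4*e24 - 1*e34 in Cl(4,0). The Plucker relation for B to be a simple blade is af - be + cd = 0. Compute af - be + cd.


Plucker relation: af - be + cd
a*f = (-4)*(-1) = 4
b*e = 2*4 = 8
c*d = 2*4 = 8
af - be + cd = 4 - 8 + 8
= 4


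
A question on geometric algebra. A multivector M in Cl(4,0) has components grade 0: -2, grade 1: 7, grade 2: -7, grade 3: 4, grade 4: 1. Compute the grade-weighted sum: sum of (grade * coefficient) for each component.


Grade-weighted sum = sum of grade_k * coefficient_k
0*(-2) = 0
1*7 = 7
2*(-7) = -14
3*4 = 12
4*1 = 4
Total = 0 + 7 + (-14) + 12 + 4 = 9


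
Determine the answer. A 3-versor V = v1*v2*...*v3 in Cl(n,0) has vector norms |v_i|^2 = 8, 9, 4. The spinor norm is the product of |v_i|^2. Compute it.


Spinor norm N(V) = |v1|^2 * |v2|^2 * ... * |v3|^2
= 8 * 9 * 4
Running product: 8, 72, 288
N(V) = 288


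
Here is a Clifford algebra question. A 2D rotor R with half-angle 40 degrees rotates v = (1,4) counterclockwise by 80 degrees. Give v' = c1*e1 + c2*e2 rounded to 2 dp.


Rotor R = cos(40deg) - sin(40deg)*e12
Rotation angle theta = 2 * 40 = 80 degrees
v' = R*v*~R rotates v by theta.
cos(80deg) = 0.1736, sin(80deg) = 0.9848
v'_1 = 1*cos(80deg) - 4*sin(80deg)
= 1*0.1736 - 4*0.9848
= -3.77
v'_2 = 1*sin(80deg) + 4*cos(80deg)
= 1*0.9848 + 4*0.1736
= 1.68
v' = -3.77*e1 + 1.68*e2


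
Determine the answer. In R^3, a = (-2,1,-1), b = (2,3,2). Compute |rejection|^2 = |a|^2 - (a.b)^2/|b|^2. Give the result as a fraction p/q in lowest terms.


|a|^2 = (-2)^2 + 1^2 + (-1)^2 = 6
|b|^2 = 2^2 + 3^2 + 2^2 = 17
a . b = (-2)*2 + 1*3 + (-1)*2 = -3
(a.b)^2 = (-3)^2 = 9
|rej|^2 = 6 - 9/17
= (102 - 9)/17
= 93/17
In lowest terms: 93/17


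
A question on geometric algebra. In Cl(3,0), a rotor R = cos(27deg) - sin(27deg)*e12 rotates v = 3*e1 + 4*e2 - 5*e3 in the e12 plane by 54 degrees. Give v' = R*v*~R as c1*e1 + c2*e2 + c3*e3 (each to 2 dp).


Rotor R = cos(27deg) - sin(27deg)*e12
Rotation angle theta = 2 * 27 = 54 degrees in the e12 plane (e1 -> e2).
The component perpendicular to the plane (e3) is invariant: v'_3 = v3 = -5.00
cos(54deg) = 0.5878, sin(54deg) = 0.8090
v'_1 = v1*cos(theta) - v2*sin(theta) = 3*0.5878 - 4*0.8090 = -1.47
v'_2 = v1*sin(theta) + v2*cos(theta) = 3*0.8090 + 4*0.5878 = 4.78
v' = -1.47*e1 + 4.78*e2 - 5.00*e3


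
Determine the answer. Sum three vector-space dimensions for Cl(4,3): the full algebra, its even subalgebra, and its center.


n = 4 + 3 = 7
Total dim = 2^7 = 128
Even subalgebra dim = 2^6 = 64
n is odd, so center dim = 2
Sum = 128 + 64 + 2 = 194


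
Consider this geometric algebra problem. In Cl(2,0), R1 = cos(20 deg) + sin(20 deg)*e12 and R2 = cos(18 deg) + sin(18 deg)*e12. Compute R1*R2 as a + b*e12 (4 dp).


Same-plane rotors commute and their half-angles add:
R1*R2 = cos(a1 + a2) + sin(a1 + a2)*e12.
a1 + a2 = 20 + 18 = 38 deg
cos(38 deg) = 0.7880
sin(38 deg) = 0.6157
R1*R2 = 0.7880 + 0.6157*e12


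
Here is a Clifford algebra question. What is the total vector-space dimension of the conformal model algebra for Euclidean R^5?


The conformal model of R^5 uses Cl(6,1): the 5 Euclidean generators plus two extra orthogonal generators e+ (e+^2 = +1) and e- (e-^2 = -1), from which the null vectors e0, einf are built.
Number of generators m = 5 + 2 = 7.
dim Cl(p,q) = 2^m = 2^7 = 128


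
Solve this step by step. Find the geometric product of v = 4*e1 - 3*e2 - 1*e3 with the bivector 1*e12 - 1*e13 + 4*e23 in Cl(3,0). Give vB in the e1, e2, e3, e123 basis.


vB has grade-1 (vector) and grade-3 (trivector) parts: vB = (v _| B) + (v ^ B).
Vector part <vB>_1:
  e1: -v2*b12 - v3*b13 = -(-3)*(1) - (-1)*(-1) = 2
  e2: v1*b12 - v3*b23 = (4)*(1) - (-1)*(4) = 8
  e3: v1*b13 + v2*b23 = (4)*(-1) + (-3)*(4) = -16
Trivector part <vB>_3:
  e123: v1*b23 - v2*b13 + v3*b12 = (4)*(4) - (-3)*(-1) + (-1)*(1) = 12
vB = 2*e1 + 8*e2 - 16*e3 + 12*e123


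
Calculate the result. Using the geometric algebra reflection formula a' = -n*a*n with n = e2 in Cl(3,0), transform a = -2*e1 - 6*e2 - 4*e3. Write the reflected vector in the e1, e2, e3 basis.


Reflection formula: a' = -n*a*n, with n = e2 (unit vector, n^2 = 1).
For reflection through hyperplane perp to e2:
The component along e2 flips sign, others stay.
a = (-2, -6, -4)
a' = (-2, 6, -4)
a' = -2*e1 + 6*e2 - 4*e3


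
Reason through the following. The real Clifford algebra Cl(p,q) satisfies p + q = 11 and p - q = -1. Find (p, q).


We need p + q = 11 and p - q = -1.
Adding: 2p = 11 + (-1) = 10, so p = 5.
Then q = 11 - 5 = 6.
(p, q) = (5, 6)


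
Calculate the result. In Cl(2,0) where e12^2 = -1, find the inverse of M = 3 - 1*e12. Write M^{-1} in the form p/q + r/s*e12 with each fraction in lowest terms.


M = 3 - 1*e12, where e12^2 = -1.
Since M commutes with its reverse ~M = a - b*e12, M * ~M = a^2 - b^2*e12^2 = a^2 + b^2.
So M^{-1} = ~M / (a^2 + b^2) = (a - b*e12)/(a^2 + b^2).
a^2 + b^2 = 9 + 1 = 10
Scalar part = 3/10 = 3/10
Bivector coeff = 1/10 = 1/10
M^{-1} = 3/10 + 1/10*e12


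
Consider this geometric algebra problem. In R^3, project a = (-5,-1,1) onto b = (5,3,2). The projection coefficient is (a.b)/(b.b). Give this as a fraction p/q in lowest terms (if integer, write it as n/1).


Projection coefficient = (a . b) / (b . b)
a . b = (-5)*5 + (-1)*3 + 1*2
= -25 + (-3) + 2 = -26
b . b = 5^2 + 3^2 + 2^2
= 25 + 9 + 4 = 38
Coefficient = -26/38
In lowest terms: -13/19


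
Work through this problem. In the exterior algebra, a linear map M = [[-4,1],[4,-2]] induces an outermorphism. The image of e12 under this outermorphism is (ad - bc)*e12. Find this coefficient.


The outermorphism of a linear map f sends e1^e2 to f(e1)^f(e2).
f(e1) = -4*e1 + 4*e2
f(e2) = 1*e1 - 2*e2
f(e1) ^ f(e2) = (-4*e1 + 4*e2) ^ (1*e1 - 2*e2)
= (-4)*(-2)*e12 + 4*1*e21
= (8 - 4)*e12
= 4*e12
Coefficient = 4


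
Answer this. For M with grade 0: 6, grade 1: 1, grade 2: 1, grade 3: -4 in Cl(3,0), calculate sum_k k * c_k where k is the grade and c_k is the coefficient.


Grade-weighted sum = sum of grade_k * coefficient_k
0*6 = 0
1*1 = 1
2*1 = 2
3*(-4) = -12
Total = 0 + 1 + 2 + (-12) = -9


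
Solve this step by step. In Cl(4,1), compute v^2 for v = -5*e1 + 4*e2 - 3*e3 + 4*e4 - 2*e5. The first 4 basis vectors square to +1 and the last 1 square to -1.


v^2 = sum of c_i^2 * e_i^2
Positive signature terms (e_i^2 = +1): (-5)^2 + 4^2 + (-3)^2 + 4^2 = 66
Negative signature terms (e_j^2 = -1): (-2)^2 = 4
v^2 = 66 - 4 = 62


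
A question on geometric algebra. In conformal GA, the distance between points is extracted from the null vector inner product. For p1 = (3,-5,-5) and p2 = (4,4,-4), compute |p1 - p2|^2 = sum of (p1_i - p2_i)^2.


p1 - p2 = (-1, -9, -1)
|p1 - p2|^2 = (-1)^2 + (-9)^2 + (-1)^2
= 1 + 81 + 1
= 83


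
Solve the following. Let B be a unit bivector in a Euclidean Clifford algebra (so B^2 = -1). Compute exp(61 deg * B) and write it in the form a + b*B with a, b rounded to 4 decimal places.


For a unit bivector B with B^2 = -1, the exponential series gives
e^(theta*B) = cos(theta) + sin(theta)*B (the GA analogue of Euler's formula).
theta = 61 degrees = 1.064651 rad
cos(61 deg) = 0.4848
sin(61 deg) = 0.8746
exp(theta*B) = 0.4848 + 0.8746*B


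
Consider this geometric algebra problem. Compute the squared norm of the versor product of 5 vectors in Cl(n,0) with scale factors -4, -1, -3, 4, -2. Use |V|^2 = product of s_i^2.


Each vector v_i has |v_i|^2 = s_i^2
Squared scales: (-4)^2 = 16, (-1)^2 = 1, (-3)^2 = 9, 4^2 = 16, (-2)^2 = 4
|V|^2 = 16 * 1 * 9 * 16 * 4
= 9216


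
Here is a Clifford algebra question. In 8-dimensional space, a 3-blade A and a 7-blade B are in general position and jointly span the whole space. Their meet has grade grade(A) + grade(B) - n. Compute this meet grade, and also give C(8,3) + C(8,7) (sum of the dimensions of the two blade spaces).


Meet grade = grade(A) + grade(B) - n
= 3 + 7 - 8 = 2
C(8,3) = 56
C(8,7) = 8
dim_A + dim_B = 56 + 8 = 64


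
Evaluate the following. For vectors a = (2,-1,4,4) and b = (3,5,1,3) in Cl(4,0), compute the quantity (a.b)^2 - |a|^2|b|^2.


a . b = 2*3 + (-1)*5 + 4*1 + 4*3
= 6 + (-5) + 4 + 12 = 17
|a|^2 = 2^2 + (-1)^2 + 4^2 + 4^2 = 37
|b|^2 = 3^2 + 5^2 + 1^2 + 3^2 = 44
(a.b)^2 = 17^2 = 289
|a|^2 * |b|^2 = 37 * 44 = 1628
Result = 289 - 1628 = -1339


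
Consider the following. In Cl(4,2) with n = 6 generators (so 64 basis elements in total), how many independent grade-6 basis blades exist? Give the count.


Number of grade-k basis blades in Cl(p,q) with n = p + q is C(n, k).
n = 4 + 2 = 6
C(6, 6) = 6! / (6! * 0!)
= 720 / (720 * 1)
= 1


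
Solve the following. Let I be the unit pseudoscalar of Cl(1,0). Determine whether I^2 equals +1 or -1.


The pseudoscalar I = e1...e_n (product of all n generators) of Cl(p,q) satisfies I^2 = (-1)^(q + n(n-1)/2).
p = 1, q = 0, n = p + q = 1
n(n-1)/2 = 1 * 0 / 2 = 0
Exponent = q + n(n-1)/2 = 0 + 0 = 0
I^2 = (-1)^0 = +1


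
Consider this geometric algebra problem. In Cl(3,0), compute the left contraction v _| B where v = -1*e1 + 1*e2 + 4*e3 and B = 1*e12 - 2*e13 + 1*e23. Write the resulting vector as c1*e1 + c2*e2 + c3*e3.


Left contraction v _| B = <vB>_1 (grade-1 part of the geometric product vB).
Using e1_|e12 = e2, e2_|e12 = -e1, e1_|e13 = e3, e3_|e13 = -e1, e2_|e23 = e3, e3_|e23 = -e2:
e1 coeff: -v2*b12 - v3*b13 = -(1)*(1) - (4)*(-2) = 7
e2 coeff: v1*b12 - v3*b23 = (-1)*(1) - (4)*(1) = -5
e3 coeff: v1*b13 + v2*b23 = (-1)*(-2) + (1)*(1) = 3
v _| B = 7*e1 - 5*e2 + 3*e3


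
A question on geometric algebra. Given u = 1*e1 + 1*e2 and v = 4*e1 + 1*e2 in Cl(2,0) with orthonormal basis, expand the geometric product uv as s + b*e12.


Expand: (1*e1 + 1*e2)(4*e1 + 1*e2)
= 1*4*e1e1 + 1*1*e1e2 + 1*4*e2e1 + 1*1*e2e2
Using e1^2 = e2^2 = 1, e2e1 = -e1e2:
Scalar part s = 1*4 + 1*1 = 4 + 1 = 5
Bivector part b = 1*1 - 1*4 = 1 - 4 = -3
uv = 5 - 3*e12


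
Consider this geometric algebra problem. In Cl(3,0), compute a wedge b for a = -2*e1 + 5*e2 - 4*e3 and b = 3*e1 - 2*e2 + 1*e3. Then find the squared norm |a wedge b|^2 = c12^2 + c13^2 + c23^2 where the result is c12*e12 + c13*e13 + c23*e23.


a wedge b = (a1*b2 - a2*b1)*e12 + (a1*b3 - a3*b1)*e13 + (a2*b3 - a3*b2)*e23
e12 coeff: (-2)*(-2) - 5*3 = 4 - 15 = -11
e13 coeff: (-2)*1 - (-4)*3 = -2 - (-12) = 10
e23 coeff: 5*1 - (-4)*(-2) = 5 - 8 = -3
|a wedge b|^2 = (-11)^2 + 10^2 + (-3)^2
= 121 + 100 + 9
= 230


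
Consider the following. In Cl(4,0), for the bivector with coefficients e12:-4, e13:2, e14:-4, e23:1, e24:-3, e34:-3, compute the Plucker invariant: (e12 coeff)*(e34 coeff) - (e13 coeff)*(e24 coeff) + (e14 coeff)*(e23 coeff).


Plucker relation: af - be + cd
a*f = (-4)*(-3) = 12
b*e = 2*(-3) = -6
c*d = (-4)*1 = -4
af - be + cd = 12 - (-6) + (-4)
= 14


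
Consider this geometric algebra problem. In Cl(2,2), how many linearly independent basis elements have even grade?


Even subalgebra dimension = 2^(n-1)
n = 2 + 2 = 4
2^(4 - 1) = 2^3 = 8
Verification: sum of C(4,k) for even k = 1 + 6 + 1 = 8
Result = 8


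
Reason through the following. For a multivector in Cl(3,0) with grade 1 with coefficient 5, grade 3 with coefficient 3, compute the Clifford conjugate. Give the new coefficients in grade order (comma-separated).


Clifford conjugate sign for grade k: (-1)^(k(k+1)/2)
Grade 1: (-1)^(1*2/2) = (-1)^1 = -1, coeff 5 -> -5
Grade 3: (-1)^(3*4/2) = (-1)^6 = 1, coeff 3 -> 3
Conjugated coefficients: -5, 3


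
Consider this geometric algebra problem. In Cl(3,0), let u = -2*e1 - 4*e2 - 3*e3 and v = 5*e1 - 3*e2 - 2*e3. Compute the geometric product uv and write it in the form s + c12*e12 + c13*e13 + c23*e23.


In Cl(3,0): e_i^2 = 1, e_ie_j = -e_je_i for i != j.
Scalar part = u . v = (-2)*5 + (-4)*(-3) + (-3)*(-2)
= -10 + 12 + 6 = 8
e12 coeff = (-2)*(-3) - (-4)*5 = 6 - (-20) = 26
e13 coeff = (-2)*(-2) - (-3)*5 = 4 - (-15) = 19
e23 coeff = (-4)*(-2) - (-3)*(-3) = 8 - 9 = -1
uv = 8 + 26*e12 + 19*e13 - 1*e23


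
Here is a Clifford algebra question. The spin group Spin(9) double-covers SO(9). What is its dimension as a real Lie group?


Spin(n) double-covers SO(n); both have Lie algebra so(n) of dimension n(n-1)/2.
n = 9
n(n-1) = 9 * 8 = 72
dim Spin(9) = 72/2 = 36


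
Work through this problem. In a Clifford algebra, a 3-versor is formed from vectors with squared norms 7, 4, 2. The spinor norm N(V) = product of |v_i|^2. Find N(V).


Spinor norm N(V) = |v1|^2 * |v2|^2 * ... * |v3|^2
= 7 * 4 * 2
Running product: 7, 28, 56
N(V) = 56


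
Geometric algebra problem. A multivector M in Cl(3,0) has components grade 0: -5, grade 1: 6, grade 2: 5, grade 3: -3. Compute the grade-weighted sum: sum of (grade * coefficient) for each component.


Grade-weighted sum = sum of grade_k * coefficient_k
0*(-5) = 0
1*6 = 6
2*5 = 10
3*(-3) = -9
Total = 0 + 6 + 10 + (-9) = 7


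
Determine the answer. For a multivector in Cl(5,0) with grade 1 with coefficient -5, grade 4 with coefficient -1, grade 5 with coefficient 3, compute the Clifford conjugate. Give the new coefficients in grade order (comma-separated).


Clifford conjugate sign for grade k: (-1)^(k(k+1)/2)
Grade 1: (-1)^(1*2/2) = (-1)^1 = -1, coeff -5 -> 5
Grade 4: (-1)^(4*5/2) = (-1)^10 = 1, coeff -1 -> -1
Grade 5: (-1)^(5*6/2) = (-1)^15 = -1, coeff 3 -> -3
Conjugated coefficients: 5, -1, -3


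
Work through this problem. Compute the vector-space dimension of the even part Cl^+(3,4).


Even subalgebra dimension = 2^(n-1)
n = 3 + 4 = 7
2^(7 - 1) = 2^6 = 64
Verification: sum of C(7,k) for even k = 1 + 21 + 35 + 7 = 64
Result = 64


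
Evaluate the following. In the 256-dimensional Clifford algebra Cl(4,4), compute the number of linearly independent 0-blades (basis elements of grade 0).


Number of grade-k basis blades in Cl(p,q) with n = p + q is C(n, k).
n = 4 + 4 = 8
C(8, 0) = 8! / (0! * 8!)
= 40320 / (1 * 40320)
= 1


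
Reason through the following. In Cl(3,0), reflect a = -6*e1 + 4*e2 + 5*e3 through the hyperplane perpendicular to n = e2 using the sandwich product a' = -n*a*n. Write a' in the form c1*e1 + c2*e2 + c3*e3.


Reflection formula: a' = -n*a*n, with n = e2 (unit vector, n^2 = 1).
For reflection through hyperplane perp to e2:
The component along e2 flips sign, others stay.
a = (-6, 4, 5)
a' = (-6, -4, 5)
a' = -6*e1 - 4*e2 + 5*e3


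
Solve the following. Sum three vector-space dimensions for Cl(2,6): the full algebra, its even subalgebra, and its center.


n = 2 + 6 = 8
Total dim = 2^8 = 256
Even subalgebra dim = 2^7 = 128
n is even, so center dim = 1
Sum = 256 + 128 + 1 = 385


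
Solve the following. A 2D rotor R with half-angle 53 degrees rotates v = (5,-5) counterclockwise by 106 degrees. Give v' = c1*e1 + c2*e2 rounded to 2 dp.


Rotor R = cos(53deg) - sin(53deg)*e12
Rotation angle theta = 2 * 53 = 106 degrees
v' = R*v*~R rotates v by theta.
cos(106deg) = -0.2756, sin(106deg) = 0.9613
v'_1 = 5*cos(106deg) - (-5)*sin(106deg)
= 5*(-0.2756) - (-5)*0.9613
= 3.43
v'_2 = 5*sin(106deg) + (-5)*cos(106deg)
= 5*0.9613 + (-5)*(-0.2756)
= 6.18
v' = 3.43*e1 + 6.18*e2


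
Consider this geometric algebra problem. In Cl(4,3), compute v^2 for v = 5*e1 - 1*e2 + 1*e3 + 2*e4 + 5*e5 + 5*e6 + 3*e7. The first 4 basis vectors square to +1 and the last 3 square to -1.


v^2 = sum of c_i^2 * e_i^2
Positive signature terms (e_i^2 = +1): 5^2 + (-1)^2 + 1^2 + 2^2 = 31
Negative signature terms (e_j^2 = -1): 5^2 + 5^2 + 3^2 = 59
v^2 = 31 - 59 = -28


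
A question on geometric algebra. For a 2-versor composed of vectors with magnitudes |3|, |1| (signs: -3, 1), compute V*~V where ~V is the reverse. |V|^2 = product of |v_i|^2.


Each vector v_i has |v_i|^2 = s_i^2
Squared scales: (-3)^2 = 9, 1^2 = 1
|V|^2 = 9 * 1
= 9


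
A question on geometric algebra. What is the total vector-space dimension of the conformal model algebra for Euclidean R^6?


The conformal model of R^6 uses Cl(7,1): the 6 Euclidean generators plus two extra orthogonal generators e+ (e+^2 = +1) and e- (e-^2 = -1), from which the null vectors e0, einf are built.
Number of generators m = 6 + 2 = 8.
dim Cl(p,q) = 2^m = 2^8 = 256


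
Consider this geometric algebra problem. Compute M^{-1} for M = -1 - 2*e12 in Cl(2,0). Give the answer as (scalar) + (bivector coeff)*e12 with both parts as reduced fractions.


M = -1 - 2*e12, where e12^2 = -1.
Since M commutes with its reverse ~M = a - b*e12, M * ~M = a^2 - b^2*e12^2 = a^2 + b^2.
So M^{-1} = ~M / (a^2 + b^2) = (a - b*e12)/(a^2 + b^2).
a^2 + b^2 = 1 + 4 = 5
Scalar part = -1/5 = -1/5
Bivector coeff = 2/5 = 2/5
M^{-1} = -1/5 + 2/5*e12


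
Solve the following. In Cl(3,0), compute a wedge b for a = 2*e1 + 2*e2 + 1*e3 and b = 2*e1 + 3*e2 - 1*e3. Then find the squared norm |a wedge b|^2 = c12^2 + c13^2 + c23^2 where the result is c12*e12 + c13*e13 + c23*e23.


a wedge b = (a1*b2 - a2*b1)*e12 + (a1*b3 - a3*b1)*e13 + (a2*b3 - a3*b2)*e23
e12 coeff: 2*3 - 2*2 = 6 - 4 = 2
e13 coeff: 2*(-1) - 1*2 = -2 - 2 = -4
e23 coeff: 2*(-1) - 1*3 = -2 - 3 = -5
|a wedge b|^2 = 2^2 + (-4)^2 + (-5)^2
= 4 + 16 + 25
= 45


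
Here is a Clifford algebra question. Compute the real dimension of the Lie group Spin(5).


Spin(n) double-covers SO(n); both have Lie algebra so(n) of dimension n(n-1)/2.
n = 5
n(n-1) = 5 * 4 = 20
dim Spin(5) = 20/2 = 10


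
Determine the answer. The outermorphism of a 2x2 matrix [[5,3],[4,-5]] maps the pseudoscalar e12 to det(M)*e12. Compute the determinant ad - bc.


The outermorphism of a linear map f sends e1^e2 to f(e1)^f(e2).
f(e1) = 5*e1 + 4*e2
f(e2) = 3*e1 - 5*e2
f(e1) ^ f(e2) = (5*e1 + 4*e2) ^ (3*e1 - 5*e2)
= 5*(-5)*e12 + 4*3*e21
= (-25 - 12)*e12
= -37*e12
Coefficient = -37


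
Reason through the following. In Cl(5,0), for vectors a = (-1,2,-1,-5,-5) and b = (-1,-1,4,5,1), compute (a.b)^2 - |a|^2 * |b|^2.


a . b = (-1)*(-1) + 2*(-1) + (-1)*4 + (-5)*5 + (-5)*1
= 1 + (-2) + (-4) + (-25) + (-5) = -35
|a|^2 = (-1)^2 + 2^2 + (-1)^2 + (-5)^2 + (-5)^2 = 56
|b|^2 = (-1)^2 + (-1)^2 + 4^2 + 5^2 + 1^2 = 44
(a.b)^2 = (-35)^2 = 1225
|a|^2 * |b|^2 = 56 * 44 = 2464
Result = 1225 - 2464 = -1239


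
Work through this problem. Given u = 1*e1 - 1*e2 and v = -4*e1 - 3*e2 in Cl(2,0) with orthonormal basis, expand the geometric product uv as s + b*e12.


Expand: (1*e1 - 1*e2)(-4*e1 - 3*e2)
= 1*(-4)*e1e1 + 1*(-3)*e1e2 + (-1)*(-4)*e2e1 + (-1)*(-3)*e2e2
Using e1^2 = e2^2 = 1, e2e1 = -e1e2:
Scalar part s = 1*(-4) + (-1)*(-3) = -4 + 3 = -1
Bivector part b = 1*(-3) - (-1)*(-4) = -3 - 4 = -7
uv = -1 - 7*e12


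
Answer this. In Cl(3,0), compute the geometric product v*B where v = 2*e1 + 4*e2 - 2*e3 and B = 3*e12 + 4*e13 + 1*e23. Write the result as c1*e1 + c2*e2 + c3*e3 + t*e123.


vB has grade-1 (vector) and grade-3 (trivector) parts: vB = (v _| B) + (v ^ B).
Vector part <vB>_1:
  e1: -v2*b12 - v3*b13 = -(4)*(3) - (-2)*(4) = -4
  e2: v1*b12 - v3*b23 = (2)*(3) - (-2)*(1) = 8
  e3: v1*b13 + v2*b23 = (2)*(4) + (4)*(1) = 12
Trivector part <vB>_3:
  e123: v1*b23 - v2*b13 + v3*b12 = (2)*(1) - (4)*(4) + (-2)*(3) = -20
vB = -4*e1 + 8*e2 + 12*e3 - 20*e123


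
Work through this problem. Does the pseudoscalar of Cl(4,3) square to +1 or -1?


The pseudoscalar I = e1...e_n (product of all n generators) of Cl(p,q) satisfies I^2 = (-1)^(q + n(n-1)/2).
p = 4, q = 3, n = p + q = 7
n(n-1)/2 = 7 * 6 / 2 = 21
Exponent = q + n(n-1)/2 = 3 + 21 = 24
I^2 = (-1)^24 = +1


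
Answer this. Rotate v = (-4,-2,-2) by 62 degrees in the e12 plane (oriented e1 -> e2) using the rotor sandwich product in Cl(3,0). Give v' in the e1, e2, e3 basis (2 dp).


Rotor R = cos(31deg) - sin(31deg)*e12
Rotation angle theta = 2 * 31 = 62 degrees in the e12 plane (e1 -> e2).
The component perpendicular to the plane (e3) is invariant: v'_3 = v3 = -2.00
cos(62deg) = 0.4695, sin(62deg) = 0.8829
v'_1 = v1*cos(theta) - v2*sin(theta) = -4*0.4695 - (-2)*0.8829 = -0.11
v'_2 = v1*sin(theta) + v2*cos(theta) = -4*0.8829 + (-2)*0.4695 = -4.47
v' = -0.11*e1 - 4.47*e2 - 2.00*e3


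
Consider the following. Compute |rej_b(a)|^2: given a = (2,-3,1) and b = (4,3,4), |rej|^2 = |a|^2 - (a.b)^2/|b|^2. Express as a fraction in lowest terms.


|a|^2 = 2^2 + (-3)^2 + 1^2 = 14
|b|^2 = 4^2 + 3^2 + 4^2 = 41
a . b = 2*4 + (-3)*3 + 1*4 = 3
(a.b)^2 = 3^2 = 9
|rej|^2 = 14 - 9/41
= (574 - 9)/41
= 565/41
In lowest terms: 565/41


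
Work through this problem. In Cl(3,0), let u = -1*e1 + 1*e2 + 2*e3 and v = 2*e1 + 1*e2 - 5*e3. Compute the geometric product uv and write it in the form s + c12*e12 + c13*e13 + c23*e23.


In Cl(3,0): e_i^2 = 1, e_ie_j = -e_je_i for i != j.
Scalar part = u . v = (-1)*2 + 1*1 + 2*(-5)
= -2 + 1 + (-10) = -11
e12 coeff = (-1)*1 - 1*2 = -1 - 2 = -3
e13 coeff = (-1)*(-5) - 2*2 = 5 - 4 = 1
e23 coeff = 1*(-5) - 2*1 = -5 - 2 = -7
uv = -11 - 3*e12 + 1*e13 - 7*e23


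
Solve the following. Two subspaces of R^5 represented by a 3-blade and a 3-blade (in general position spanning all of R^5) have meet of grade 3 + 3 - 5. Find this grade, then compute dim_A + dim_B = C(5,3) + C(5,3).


Meet grade = grade(A) + grade(B) - n
= 3 + 3 - 5 = 1
C(5,3) = 10
C(5,3) = 10
dim_A + dim_B = 10 + 10 = 20


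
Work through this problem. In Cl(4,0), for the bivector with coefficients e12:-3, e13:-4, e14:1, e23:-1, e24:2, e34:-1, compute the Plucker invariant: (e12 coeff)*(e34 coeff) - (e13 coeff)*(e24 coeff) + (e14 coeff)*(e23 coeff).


Plucker relation: af - be + cd
a*f = (-3)*(-1) = 3
b*e = (-4)*2 = -8
c*d = 1*(-1) = -1
af - be + cd = 3 - (-8) + (-1)
= 10


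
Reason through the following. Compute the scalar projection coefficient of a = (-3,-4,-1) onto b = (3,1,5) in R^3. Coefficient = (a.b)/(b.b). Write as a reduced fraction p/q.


Projection coefficient = (a . b) / (b . b)
a . b = (-3)*3 + (-4)*1 + (-1)*5
= -9 + (-4) + (-5) = -18
b . b = 3^2 + 1^2 + 5^2
= 9 + 1 + 25 = 35
Coefficient = -18/35
In lowest terms: -18/35


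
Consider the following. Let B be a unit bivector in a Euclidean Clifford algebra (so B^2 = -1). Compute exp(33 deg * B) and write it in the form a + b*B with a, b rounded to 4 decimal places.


For a unit bivector B with B^2 = -1, the exponential series gives
e^(theta*B) = cos(theta) + sin(theta)*B (the GA analogue of Euler's formula).
theta = 33 degrees = 0.575959 rad
cos(33 deg) = 0.8387
sin(33 deg) = 0.5446
exp(theta*B) = 0.8387 + 0.5446*B


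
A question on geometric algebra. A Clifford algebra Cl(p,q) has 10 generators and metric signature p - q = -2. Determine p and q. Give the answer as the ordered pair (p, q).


We need p + q = 10 and p - q = -2.
Adding: 2p = 10 + (-2) = 8, so p = 4.
Then q = 10 - 4 = 6.
(p, q) = (4, 6)


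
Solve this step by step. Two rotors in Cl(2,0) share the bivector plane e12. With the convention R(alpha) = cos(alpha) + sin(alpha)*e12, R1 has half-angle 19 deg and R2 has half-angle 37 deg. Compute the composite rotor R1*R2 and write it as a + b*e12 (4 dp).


Same-plane rotors commute and their half-angles add:
R1*R2 = cos(a1 + a2) + sin(a1 + a2)*e12.
a1 + a2 = 19 + 37 = 56 deg
cos(56 deg) = 0.5592
sin(56 deg) = 0.8290
R1*R2 = 0.5592 + 0.8290*e12


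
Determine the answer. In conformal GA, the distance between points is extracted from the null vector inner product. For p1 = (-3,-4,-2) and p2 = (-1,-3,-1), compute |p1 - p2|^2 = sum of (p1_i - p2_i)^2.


p1 - p2 = (-2, -1, -1)
|p1 - p2|^2 = (-2)^2 + (-1)^2 + (-1)^2
= 4 + 1 + 1
= 6


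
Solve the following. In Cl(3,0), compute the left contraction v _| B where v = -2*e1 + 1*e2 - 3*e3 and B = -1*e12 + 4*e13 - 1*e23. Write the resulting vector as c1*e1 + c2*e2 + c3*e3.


Left contraction v _| B = <vB>_1 (grade-1 part of the geometric product vB).
Using e1_|e12 = e2, e2_|e12 = -e1, e1_|e13 = e3, e3_|e13 = -e1, e2_|e23 = e3, e3_|e23 = -e2:
e1 coeff: -v2*b12 - v3*b13 = -(1)*(-1) - (-3)*(4) = 13
e2 coeff: v1*b12 - v3*b23 = (-2)*(-1) - (-3)*(-1) = -1
e3 coeff: v1*b13 + v2*b23 = (-2)*(4) + (1)*(-1) = -9
v _| B = 13*e1 - 1*e2 - 9*e3


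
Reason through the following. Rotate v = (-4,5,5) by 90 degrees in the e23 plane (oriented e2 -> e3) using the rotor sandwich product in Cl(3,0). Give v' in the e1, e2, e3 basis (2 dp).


Rotor R = cos(45deg) - sin(45deg)*e23
Rotation angle theta = 2 * 45 = 90 degrees in the e23 plane (e2 -> e3).
The component perpendicular to the plane (e1) is invariant: v'_1 = v1 = -4.00
cos(90deg) = 0.0000, sin(90deg) = 1.0000
v'_2 = v2*cos(theta) - v3*sin(theta) = 5*0.0000 - 5*1.0000 = -5.00
v'_3 = v2*sin(theta) + v3*cos(theta) = 5*1.0000 + 5*0.0000 = 5.00
v' = -4.00*e1 - 5.00*e2 + 5.00*e3


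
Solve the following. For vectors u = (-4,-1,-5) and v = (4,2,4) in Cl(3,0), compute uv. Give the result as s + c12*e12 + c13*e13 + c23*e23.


In Cl(3,0): e_i^2 = 1, e_ie_j = -e_je_i for i != j.
Scalar part = u . v = (-4)*4 + (-1)*2 + (-5)*4
= -16 + (-2) + (-20) = -38
e12 coeff = (-4)*2 - (-1)*4 = -8 - (-4) = -4
e13 coeff = (-4)*4 - (-5)*4 = -16 - (-20) = 4
e23 coeff = (-1)*4 - (-5)*2 = -4 - (-10) = 6
uv = -38 - 4*e12 + 4*e13 + 6*e23


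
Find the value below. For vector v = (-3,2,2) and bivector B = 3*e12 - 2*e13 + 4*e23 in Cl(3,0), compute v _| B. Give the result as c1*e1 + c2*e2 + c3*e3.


Left contraction v _| B = <vB>_1 (grade-1 part of the geometric product vB).
Using e1_|e12 = e2, e2_|e12 = -e1, e1_|e13 = e3, e3_|e13 = -e1, e2_|e23 = e3, e3_|e23 = -e2:
e1 coeff: -v2*b12 - v3*b13 = -(2)*(3) - (2)*(-2) = -2
e2 coeff: v1*b12 - v3*b23 = (-3)*(3) - (2)*(4) = -17
e3 coeff: v1*b13 + v2*b23 = (-3)*(-2) + (2)*(4) = 14
v _| B = -2*e1 - 17*e2 + 14*e3


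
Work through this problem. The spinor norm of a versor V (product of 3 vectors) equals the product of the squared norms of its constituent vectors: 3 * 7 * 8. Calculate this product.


Spinor norm N(V) = |v1|^2 * |v2|^2 * ... * |v3|^2
= 3 * 7 * 8
Running product: 3, 21, 168
N(V) = 168


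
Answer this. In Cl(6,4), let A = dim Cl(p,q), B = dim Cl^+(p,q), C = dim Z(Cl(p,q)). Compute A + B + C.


n = 6 + 4 = 10
Total dim = 2^10 = 1024
Even subalgebra dim = 2^9 = 512
n is even, so center dim = 1
Sum = 1024 + 512 + 1 = 1537


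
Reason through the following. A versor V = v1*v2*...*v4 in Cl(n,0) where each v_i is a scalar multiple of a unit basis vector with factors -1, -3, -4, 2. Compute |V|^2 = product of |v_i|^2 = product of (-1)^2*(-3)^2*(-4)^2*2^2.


Each vector v_i has |v_i|^2 = s_i^2
Squared scales: (-1)^2 = 1, (-3)^2 = 9, (-4)^2 = 16, 2^2 = 4
|V|^2 = 1 * 9 * 16 * 4
= 576


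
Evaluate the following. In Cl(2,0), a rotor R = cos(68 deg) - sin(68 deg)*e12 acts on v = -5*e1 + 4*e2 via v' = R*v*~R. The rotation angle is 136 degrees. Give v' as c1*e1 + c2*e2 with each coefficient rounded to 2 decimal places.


Rotor R = cos(68deg) - sin(68deg)*e12
Rotation angle theta = 2 * 68 = 136 degrees
v' = R*v*~R rotates v by theta.
cos(136deg) = -0.7193, sin(136deg) = 0.6947
v'_1 = -5*cos(136deg) - 4*sin(136deg)
= -5*(-0.7193) - 4*0.6947
= 0.82
v'_2 = -5*sin(136deg) + 4*cos(136deg)
= -5*0.6947 + 4*(-0.7193)
= -6.35
v' = 0.82*e1 - 6.35*e2


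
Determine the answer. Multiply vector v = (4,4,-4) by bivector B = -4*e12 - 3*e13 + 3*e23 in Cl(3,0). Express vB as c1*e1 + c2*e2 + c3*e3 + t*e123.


vB has grade-1 (vector) and grade-3 (trivector) parts: vB = (v _| B) + (v ^ B).
Vector part <vB>_1:
  e1: -v2*b12 - v3*b13 = -(4)*(-4) - (-4)*(-3) = 4
  e2: v1*b12 - v3*b23 = (4)*(-4) - (-4)*(3) = -4
  e3: v1*b13 + v2*b23 = (4)*(-3) + (4)*(3) = 0
Trivector part <vB>_3:
  e123: v1*b23 - v2*b13 + v3*b12 = (4)*(3) - (4)*(-3) + (-4)*(-4) = 40
vB = 4*e1 - 4*e2 + 0*e3 + 40*e123


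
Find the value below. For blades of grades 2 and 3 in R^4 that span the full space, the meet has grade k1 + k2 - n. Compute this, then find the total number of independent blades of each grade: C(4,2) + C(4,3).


Meet grade = grade(A) + grade(B) - n
= 2 + 3 - 4 = 1
C(4,2) = 6
C(4,3) = 4
dim_A + dim_B = 6 + 4 = 10


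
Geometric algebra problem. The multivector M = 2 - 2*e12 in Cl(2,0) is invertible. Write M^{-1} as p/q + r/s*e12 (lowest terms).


M = 2 - 2*e12, where e12^2 = -1.
Since M commutes with its reverse ~M = a - b*e12, M * ~M = a^2 - b^2*e12^2 = a^2 + b^2.
So M^{-1} = ~M / (a^2 + b^2) = (a - b*e12)/(a^2 + b^2).
a^2 + b^2 = 4 + 4 = 8
Scalar part = 2/8 = 1/4
Bivector coeff = 2/8 = 1/4
M^{-1} = 1/4 + 1/4*e12


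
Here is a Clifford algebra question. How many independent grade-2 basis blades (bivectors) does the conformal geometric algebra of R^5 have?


The conformal model of R^5 uses Cl(6,1) with m = 5 + 2 = 7 generators.
Number of grade-2 blades = C(m, 2) = C(7, 2)
= 7*6/2 = 21


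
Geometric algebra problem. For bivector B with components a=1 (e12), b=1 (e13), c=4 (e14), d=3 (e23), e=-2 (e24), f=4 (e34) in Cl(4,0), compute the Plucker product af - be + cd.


Plucker relation: af - be + cd
a*f = 1*4 = 4
b*e = 1*(-2) = -2
c*d = 4*3 = 12
af - be + cd = 4 - (-2) + 12
= 18


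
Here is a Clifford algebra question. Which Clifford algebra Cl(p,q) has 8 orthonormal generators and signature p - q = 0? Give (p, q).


We need p + q = 8 and p - q = 0.
Adding: 2p = 8 + 0 = 8, so p = 4.
Then q = 8 - 4 = 4.
(p, q) = (4, 4)


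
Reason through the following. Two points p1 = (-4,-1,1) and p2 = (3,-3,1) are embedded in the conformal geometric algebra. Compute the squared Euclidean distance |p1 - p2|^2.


p1 - p2 = (-7, 2, 0)
|p1 - p2|^2 = (-7)^2 + 2^2 + 0^2
= 49 + 4 + 0
= 53


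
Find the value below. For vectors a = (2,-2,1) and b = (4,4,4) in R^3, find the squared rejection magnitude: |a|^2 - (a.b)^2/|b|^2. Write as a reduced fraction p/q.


|a|^2 = 2^2 + (-2)^2 + 1^2 = 9
|b|^2 = 4^2 + 4^2 + 4^2 = 48
a . b = 2*4 + (-2)*4 + 1*4 = 4
(a.b)^2 = 4^2 = 16
|rej|^2 = 9 - 16/48
= (432 - 16)/48
= 416/48
In lowest terms: 26/3


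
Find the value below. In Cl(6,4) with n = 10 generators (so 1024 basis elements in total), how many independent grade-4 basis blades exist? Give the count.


Number of grade-k basis blades in Cl(p,q) with n = p + q is C(n, k).
n = 6 + 4 = 10
C(10, 4) = 10! / (4! * 6!)
= 3628800 / (24 * 720)
= 210


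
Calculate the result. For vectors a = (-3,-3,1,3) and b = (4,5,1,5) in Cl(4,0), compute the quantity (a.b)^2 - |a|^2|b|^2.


a . b = (-3)*4 + (-3)*5 + 1*1 + 3*5
= -12 + (-15) + 1 + 15 = -11
|a|^2 = (-3)^2 + (-3)^2 + 1^2 + 3^2 = 28
|b|^2 = 4^2 + 5^2 + 1^2 + 5^2 = 67
(a.b)^2 = (-11)^2 = 121
|a|^2 * |b|^2 = 28 * 67 = 1876
Result = 121 - 1876 = -1755


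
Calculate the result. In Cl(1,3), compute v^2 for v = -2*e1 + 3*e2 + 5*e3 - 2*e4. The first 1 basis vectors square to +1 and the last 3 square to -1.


v^2 = sum of c_i^2 * e_i^2
Positive signature terms (e_i^2 = +1): (-2)^2 = 4
Negative signature terms (e_j^2 = -1): 3^2 + 5^2 + (-2)^2 = 38
v^2 = 4 - 38 = -34


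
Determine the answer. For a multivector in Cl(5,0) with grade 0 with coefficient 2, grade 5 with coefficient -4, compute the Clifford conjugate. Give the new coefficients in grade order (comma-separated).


Clifford conjugate sign for grade k: (-1)^(k(k+1)/2)
Grade 0: (-1)^(0*1/2) = (-1)^0 = 1, coeff 2 -> 2
Grade 5: (-1)^(5*6/2) = (-1)^15 = -1, coeff -4 -> 4
Conjugated coefficients: 2, 4


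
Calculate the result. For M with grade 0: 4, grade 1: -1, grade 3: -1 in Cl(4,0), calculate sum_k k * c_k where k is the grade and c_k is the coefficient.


Grade-weighted sum = sum of grade_k * coefficient_k
0*4 = 0
1*(-1) = -1
3*(-1) = -3
Total = 0 + (-1) + (-3) = -4


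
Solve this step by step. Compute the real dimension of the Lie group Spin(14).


Spin(n) double-covers SO(n); both have Lie algebra so(n) of dimension n(n-1)/2.
n = 14
n(n-1) = 14 * 13 = 182
dim Spin(14) = 182/2 = 91


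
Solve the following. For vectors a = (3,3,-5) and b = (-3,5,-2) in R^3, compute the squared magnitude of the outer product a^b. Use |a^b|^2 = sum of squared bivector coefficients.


a wedge b = (a1*b2 - a2*b1)*e12 + (a1*b3 - a3*b1)*e13 + (a2*b3 - a3*b2)*e23
e12 coeff: 3*5 - 3*(-3) = 15 - (-9) = 24
e13 coeff: 3*(-2) - (-5)*(-3) = -6 - 15 = -21
e23 coeff: 3*(-2) - (-5)*5 = -6 - (-25) = 19
|a wedge b|^2 = 24^2 + (-21)^2 + 19^2
= 576 + 441 + 361
= 1378


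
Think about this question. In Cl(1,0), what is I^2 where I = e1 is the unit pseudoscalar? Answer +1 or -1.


The pseudoscalar I = e1...e_n (product of all n generators) of Cl(p,q) satisfies I^2 = (-1)^(q + n(n-1)/2).
p = 1, q = 0, n = p + q = 1
n(n-1)/2 = 1 * 0 / 2 = 0
Exponent = q + n(n-1)/2 = 0 + 0 = 0
I^2 = (-1)^0 = +1


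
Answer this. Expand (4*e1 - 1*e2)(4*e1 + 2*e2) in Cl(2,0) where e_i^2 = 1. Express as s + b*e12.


Expand: (4*e1 - 1*e2)(4*e1 + 2*e2)
= 4*4*e1e1 + 4*2*e1e2 + (-1)*4*e2e1 + (-1)*2*e2e2
Using e1^2 = e2^2 = 1, e2e1 = -e1e2:
Scalar part s = 4*4 + (-1)*2 = 16 + (-2) = 14
Bivector part b = 4*2 - (-1)*4 = 8 - (-4) = 12
uv = 14 + 12*e12


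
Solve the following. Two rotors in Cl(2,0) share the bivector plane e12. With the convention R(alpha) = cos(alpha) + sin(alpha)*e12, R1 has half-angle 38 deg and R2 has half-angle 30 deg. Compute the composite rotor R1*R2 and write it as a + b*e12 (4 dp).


Same-plane rotors commute and their half-angles add:
R1*R2 = cos(a1 + a2) + sin(a1 + a2)*e12.
a1 + a2 = 38 + 30 = 68 deg
cos(68 deg) = 0.3746
sin(68 deg) = 0.9272
R1*R2 = 0.3746 + 0.9272*e12
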